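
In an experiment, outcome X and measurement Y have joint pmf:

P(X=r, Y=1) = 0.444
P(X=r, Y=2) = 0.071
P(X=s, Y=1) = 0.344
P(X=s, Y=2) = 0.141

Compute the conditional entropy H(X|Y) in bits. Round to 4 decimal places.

0.9738 bits

Chain rule: H(X|Y) = H(X,Y) − H(Y).
Marginals: p(X) = (0.5150, 0.4850), p(Y) = (0.7880, 0.2120).
H(X,Y) = 1.7191 bits; H(Y) = 0.7453 bits.
H(X|Y) = 1.7191 − 0.7453 = 0.9738 bits.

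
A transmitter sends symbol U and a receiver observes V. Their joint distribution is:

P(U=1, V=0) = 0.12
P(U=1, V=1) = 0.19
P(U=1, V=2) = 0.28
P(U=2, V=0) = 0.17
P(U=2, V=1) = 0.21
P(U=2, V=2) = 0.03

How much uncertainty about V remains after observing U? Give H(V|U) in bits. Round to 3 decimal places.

1.419 bits

Marginals: p(U) = (0.5900, 0.4100), p(V) = (0.2900, 0.4000, 0.3100).
H(V|U) = Σ p(U) · H(V|U=·).
  U=1: p=0.5900, H(V|U=1) = 1.5041
  U=2: p=0.4100, H(V|U=2) = 1.2971
Weighted sum = 1.419 bits.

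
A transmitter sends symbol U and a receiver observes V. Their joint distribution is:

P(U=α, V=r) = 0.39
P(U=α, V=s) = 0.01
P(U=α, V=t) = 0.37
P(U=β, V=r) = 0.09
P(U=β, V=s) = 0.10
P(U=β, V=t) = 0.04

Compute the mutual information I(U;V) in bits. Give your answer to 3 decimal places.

Marginals: p(U) = (0.7700, 0.2300), p(V) = (0.4800, 0.1100, 0.4100).
I(U;V) = Σ p(x,y)·log₂[p(x,y)/(p(x)p(y))].
  (α,r): 0.39·log₂(1.0552) = 0.0302
  (α,s): 0.01·log₂(0.1181) = -0.0308
  (α,t): 0.37·log₂(1.1720) = 0.0847
  (β,r): 0.09·log₂(0.8152) = -0.0265
  (β,s): 0.10·log₂(3.9526) = 0.1983
  (β,t): 0.04·log₂(0.4242) = -0.0495
Sum = 0.206 bits.

0.206 bits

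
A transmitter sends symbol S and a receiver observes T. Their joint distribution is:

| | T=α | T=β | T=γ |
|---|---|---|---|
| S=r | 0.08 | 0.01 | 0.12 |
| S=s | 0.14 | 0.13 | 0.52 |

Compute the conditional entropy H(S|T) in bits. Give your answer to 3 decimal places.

Chain rule: H(S|T) = H(S,T) − H(T).
Marginals: p(S) = (0.2100, 0.7900), p(T) = (0.2200, 0.1400, 0.6400).
H(S,T) = 1.9953 bits; H(T) = 1.2898 bits.
H(S|T) = 1.9953 − 1.2898 = 0.706 bits.

0.706 bits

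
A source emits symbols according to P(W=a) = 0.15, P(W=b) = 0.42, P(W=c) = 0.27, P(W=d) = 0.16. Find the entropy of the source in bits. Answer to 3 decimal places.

1.869 bits

H(W) = −Σ p·log₂ p.
  −(0.15)·log₂(0.15) = 0.4105
  −(0.42)·log₂(0.42) = 0.5256
  −(0.27)·log₂(0.27) = 0.5100
  −(0.16)·log₂(0.16) = 0.4230
Sum: 0.4105 + 0.5256 + 0.5100 + 0.4230 = 1.869 bits.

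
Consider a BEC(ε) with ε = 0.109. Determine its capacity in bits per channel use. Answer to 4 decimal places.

Binary erasure channel: capacity C = 1 − ε.
C = 1 − 0.109 = 0.8910 bits per channel use.

0.8910 bits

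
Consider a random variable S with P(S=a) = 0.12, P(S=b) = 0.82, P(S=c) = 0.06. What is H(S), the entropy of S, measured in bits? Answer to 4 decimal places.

0.8454 bits

H(S) = −Σ p·log₂ p.
  −(0.12)·log₂(0.12) = 0.36707
  −(0.82)·log₂(0.82) = 0.23477
  −(0.06)·log₂(0.06) = 0.24353
Sum: 0.36707 + 0.23477 + 0.24353 = 0.8454 bits.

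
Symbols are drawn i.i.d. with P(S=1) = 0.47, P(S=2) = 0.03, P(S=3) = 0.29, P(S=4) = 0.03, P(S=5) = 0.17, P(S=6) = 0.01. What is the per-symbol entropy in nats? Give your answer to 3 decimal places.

1.272 nats

H(S) = −Σ p·ln p.
  −(0.47)·ln(0.47) = 0.3549
  −(0.03)·ln(0.03) = 0.1052
  −(0.29)·ln(0.29) = 0.3590
  −(0.03)·ln(0.03) = 0.1052
  −(0.17)·ln(0.17) = 0.3012
  −(0.01)·ln(0.01) = 0.0461
Sum: 0.3549 + 0.1052 + 0.3590 + 0.1052 + 0.3012 + 0.0461 = 1.272 nats.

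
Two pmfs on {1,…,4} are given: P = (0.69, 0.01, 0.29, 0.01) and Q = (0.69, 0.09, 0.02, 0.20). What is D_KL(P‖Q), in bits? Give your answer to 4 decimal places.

1.0439 bits

D(P‖Q) = Σ p·log₂(p/q).
  0.69·log₂(0.69/0.69) = 0.00000
  0.01·log₂(0.01/0.09) = -0.03170
  0.29·log₂(0.29/0.02) = 1.11881
  0.01·log₂(0.01/0.20) = -0.04322
D(P‖Q) = 1.0439 bits.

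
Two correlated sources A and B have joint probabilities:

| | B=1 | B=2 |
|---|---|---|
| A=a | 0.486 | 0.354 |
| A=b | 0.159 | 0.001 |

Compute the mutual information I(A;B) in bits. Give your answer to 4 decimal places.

Marginals: p(A) = (0.8400, 0.1600), p(B) = (0.6450, 0.3550).
I(A;B) = Σ p(x,y)·log₂[p(x,y)/(p(x)p(y))].
  (a,1): 0.486·log₂(0.8970) = -0.07621
  (a,2): 0.354·log₂(1.1871) = 0.08760
  (b,1): 0.159·log₂(1.5407) = 0.09915
  (b,2): 0.001·log₂(0.0176) = -0.00583
Sum = 0.1047 bits.

0.1047 bits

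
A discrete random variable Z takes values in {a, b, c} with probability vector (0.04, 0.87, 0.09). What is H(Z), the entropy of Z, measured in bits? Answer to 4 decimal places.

0.6732 bits

H(Z) = −Σ p·log₂ p.
  −(0.04)·log₂(0.04) = 0.18575
  −(0.87)·log₂(0.87) = 0.17479
  −(0.09)·log₂(0.09) = 0.31265
Sum: 0.18575 + 0.17479 + 0.31265 = 0.6732 bits.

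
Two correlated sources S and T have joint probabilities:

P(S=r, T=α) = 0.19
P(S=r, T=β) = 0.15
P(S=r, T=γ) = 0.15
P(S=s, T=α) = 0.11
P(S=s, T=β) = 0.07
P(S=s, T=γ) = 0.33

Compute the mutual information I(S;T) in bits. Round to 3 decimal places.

Marginals: p(S) = (0.4900, 0.5100), p(T) = (0.3000, 0.2200, 0.4800).
I(S;T) = H(S) + H(T) − H(S,T).
H(S) = 0.9997, H(T) = 1.5099, H(S,T) = 2.4230.
I(S;T) = 0.9997 + 1.5099 − 2.4230 = 0.087 bits.

0.087 bits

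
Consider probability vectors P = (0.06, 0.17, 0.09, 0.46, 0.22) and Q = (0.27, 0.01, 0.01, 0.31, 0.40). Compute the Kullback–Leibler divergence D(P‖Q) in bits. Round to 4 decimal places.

D(P‖Q) = Σ p·log₂(p/q).
  0.06·log₂(0.06/0.27) = -0.13020
  0.17·log₂(0.17/0.01) = 0.69487
  0.09·log₂(0.09/0.01) = 0.28529
  0.46·log₂(0.46/0.31) = 0.26191
  0.22·log₂(0.22/0.40) = -0.18975
D(P‖Q) = 0.9221 bits.

0.9221 bits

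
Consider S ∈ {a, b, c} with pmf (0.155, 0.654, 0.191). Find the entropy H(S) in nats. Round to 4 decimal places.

H(S) = −Σ p·ln p.
  −(0.155)·ln(0.155) = 0.28897
  −(0.654)·ln(0.654) = 0.27772
  −(0.191)·ln(0.191) = 0.31620
Sum: 0.28897 + 0.27772 + 0.31620 = 0.8829 nats.

0.8829 nats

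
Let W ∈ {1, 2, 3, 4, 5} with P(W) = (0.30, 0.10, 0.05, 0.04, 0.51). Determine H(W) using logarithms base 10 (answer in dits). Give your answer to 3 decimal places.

H(W) = −Σ p·log₁₀ p.
  −(0.30)·log₁₀(0.30) = 0.1569
  −(0.10)·log₁₀(0.10) = 0.1000
  −(0.05)·log₁₀(0.05) = 0.0651
  −(0.04)·log₁₀(0.04) = 0.0559
  −(0.51)·log₁₀(0.51) = 0.1491
Sum: 0.1569 + 0.1000 + 0.0651 + 0.0559 + 0.1491 = 0.527 dits.

0.527 dits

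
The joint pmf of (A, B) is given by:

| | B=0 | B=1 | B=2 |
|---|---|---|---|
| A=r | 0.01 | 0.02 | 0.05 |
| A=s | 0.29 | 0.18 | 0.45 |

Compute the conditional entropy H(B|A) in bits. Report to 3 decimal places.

Marginals: p(A) = (0.0800, 0.9200), p(B) = (0.3000, 0.2000, 0.5000).
H(B|A) = Σ p(A) · H(B|A=·).
  A=r: p=0.0800, H(B|A=r) = 1.2988
  A=s: p=0.9200, H(B|A=s) = 1.4902
Weighted sum = 1.475 bits.

1.475 bits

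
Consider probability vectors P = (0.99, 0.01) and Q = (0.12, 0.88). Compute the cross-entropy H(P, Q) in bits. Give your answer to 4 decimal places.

3.0301 bits

H(P,Q) = −Σ p·log₂ q.
  −0.99·log₂(0.12) = 3.02830
  −0.01·log₂(0.88) = 0.00184
H(P,Q) = 3.0301 bits.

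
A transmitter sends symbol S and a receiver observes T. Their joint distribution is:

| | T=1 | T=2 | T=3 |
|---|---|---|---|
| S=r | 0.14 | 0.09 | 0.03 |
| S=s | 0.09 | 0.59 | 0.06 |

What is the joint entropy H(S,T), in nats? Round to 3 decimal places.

H(S,T) = −Σ p(x,y)·ln p(x,y) over all 6 cells.
  cell (r,1): −0.14·ln0.14 = 0.2753
  cell (r,2): −0.09·ln0.09 = 0.2167
  cell (r,3): −0.03·ln0.03 = 0.1052
  cell (s,1): −0.09·ln0.09 = 0.2167
  cell (s,2): −0.59·ln0.59 = 0.3113
  cell (s,3): −0.06·ln0.06 = 0.1688
Sum = 1.294 nats.

1.294 nats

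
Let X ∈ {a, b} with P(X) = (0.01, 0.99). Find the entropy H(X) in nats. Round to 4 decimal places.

H(X) = −Σ p·ln p.
  −(0.01)·ln(0.01) = 0.04605
  −(0.99)·ln(0.99) = 0.00995
Sum: 0.04605 + 0.00995 = 0.0560 nats.

0.0560 nats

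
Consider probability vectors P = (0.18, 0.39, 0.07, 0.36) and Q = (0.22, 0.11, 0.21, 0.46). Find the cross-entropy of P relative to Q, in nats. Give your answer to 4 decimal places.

1.5222 nats

H(P,Q) = −Σ p·ln q.
  −0.18·ln(0.22) = 0.27254
  −0.39·ln(0.11) = 0.86084
  −0.07·ln(0.21) = 0.10925
  −0.36·ln(0.46) = 0.27955
H(P,Q) = 1.5222 nats.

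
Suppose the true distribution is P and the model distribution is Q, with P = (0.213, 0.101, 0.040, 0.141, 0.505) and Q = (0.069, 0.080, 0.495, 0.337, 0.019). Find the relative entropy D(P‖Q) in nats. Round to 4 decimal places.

D(P‖Q) = Σ p·ln(p/q).
  0.213·ln(0.213/0.069) = 0.24009
  0.101·ln(0.101/0.080) = 0.02354
  0.040·ln(0.040/0.495) = -0.10063
  0.141·ln(0.141/0.337) = -0.12286
  0.505·ln(0.505/0.019) = 1.65646
D(P‖Q) = 1.6966 nats.

1.6966 nats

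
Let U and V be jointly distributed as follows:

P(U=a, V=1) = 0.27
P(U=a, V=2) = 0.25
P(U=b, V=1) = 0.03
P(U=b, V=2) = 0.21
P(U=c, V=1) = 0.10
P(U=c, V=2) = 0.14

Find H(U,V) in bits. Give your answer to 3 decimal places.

H(U,V) = −Σ p(x,y)·log₂ p(x,y) over all 6 cells.
  cell (a,1): −0.27·log₂0.27 = 0.5100
  cell (a,2): −0.25·log₂0.25 = 0.5000
  cell (b,1): −0.03·log₂0.03 = 0.1518
  cell (b,2): −0.21·log₂0.21 = 0.4728
  cell (c,1): −0.10·log₂0.10 = 0.3322
  cell (c,2): −0.14·log₂0.14 = 0.3971
Sum = 2.364 bits.

2.364 bits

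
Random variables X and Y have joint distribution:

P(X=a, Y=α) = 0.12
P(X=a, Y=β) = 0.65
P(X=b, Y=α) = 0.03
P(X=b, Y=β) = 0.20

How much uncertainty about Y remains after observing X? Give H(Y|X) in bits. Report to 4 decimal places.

0.6092 bits

Chain rule: H(Y|X) = H(X,Y) − H(X).
Marginals: p(X) = (0.7700, 0.2300), p(Y) = (0.1500, 0.8500).
H(X,Y) = 1.3872 bits; H(X) = 0.7780 bits.
H(Y|X) = 1.3872 − 0.7780 = 0.6092 bits.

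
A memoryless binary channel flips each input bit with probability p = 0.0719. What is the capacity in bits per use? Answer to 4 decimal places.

Binary symmetric channel: C = 1 − h₂(ε) where h₂ is the binary entropy function.
h₂(0.0719) = −0.0719·log₂0.0719 − 0.9281·log₂0.9281 = 0.3730.
C = 1 − 0.3730 = 0.6270 bits per channel use.

0.6270 bits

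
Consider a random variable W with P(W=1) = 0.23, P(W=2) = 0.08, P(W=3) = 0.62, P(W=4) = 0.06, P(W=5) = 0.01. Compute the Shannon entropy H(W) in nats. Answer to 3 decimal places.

H(W) = −Σ p·ln p.
  −(0.23)·ln(0.23) = 0.3380
  −(0.08)·ln(0.08) = 0.2021
  −(0.62)·ln(0.62) = 0.2964
  −(0.06)·ln(0.06) = 0.1688
  −(0.01)·ln(0.01) = 0.0461
Sum: 0.3380 + 0.2021 + 0.2964 + 0.1688 + 0.0461 = 1.051 nats.

1.051 nats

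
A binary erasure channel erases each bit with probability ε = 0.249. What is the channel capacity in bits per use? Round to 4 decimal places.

0.7510 bits

Binary erasure channel: capacity C = 1 − ε.
C = 1 − 0.249 = 0.7510 bits per channel use.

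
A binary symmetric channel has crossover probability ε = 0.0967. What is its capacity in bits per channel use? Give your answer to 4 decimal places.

0.5416 bits

Binary symmetric channel: C = 1 − h₂(ε) where h₂ is the binary entropy function.
h₂(0.0967) = −0.0967·log₂0.0967 − 0.9033·log₂0.9033 = 0.4584.
C = 1 − 0.4584 = 0.5416 bits per channel use.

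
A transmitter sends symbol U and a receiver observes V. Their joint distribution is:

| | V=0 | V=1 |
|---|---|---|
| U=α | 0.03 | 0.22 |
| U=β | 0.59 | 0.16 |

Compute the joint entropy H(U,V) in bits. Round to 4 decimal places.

H(U,V) = −Σ p(x,y)·log₂ p(x,y) over all 4 cells.
  cell (α,0): −0.03·log₂0.03 = 0.15177
  cell (α,1): −0.22·log₂0.22 = 0.48057
  cell (β,0): −0.59·log₂0.59 = 0.44912
  cell (β,1): −0.16·log₂0.16 = 0.42302
Sum = 1.5045 bits.

1.5045 bits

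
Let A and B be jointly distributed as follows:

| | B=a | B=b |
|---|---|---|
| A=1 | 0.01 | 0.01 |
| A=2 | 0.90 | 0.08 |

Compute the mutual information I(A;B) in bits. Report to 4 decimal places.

Marginals: p(A) = (0.0200, 0.9800), p(B) = (0.9100, 0.0900).
I(A;B) = Σ p(x,y)·log₂[p(x,y)/(p(x)p(y))].
  (1,a): 0.01·log₂(0.5495) = -0.00864
  (1,b): 0.01·log₂(5.5556) = 0.02474
  (2,a): 0.90·log₂(1.0092) = 0.01188
  (2,b): 0.08·log₂(0.9070) = -0.01126
Sum = 0.0167 bits.

0.0167 bits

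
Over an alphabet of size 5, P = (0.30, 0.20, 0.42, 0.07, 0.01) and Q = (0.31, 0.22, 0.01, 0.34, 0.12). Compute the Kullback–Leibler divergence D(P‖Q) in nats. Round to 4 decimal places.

D(P‖Q) = Σ p·ln(p/q).
  0.30·ln(0.30/0.31) = -0.00984
  0.20·ln(0.20/0.22) = -0.01906
  0.42·ln(0.42/0.01) = 1.56982
  0.07·ln(0.07/0.34) = -0.11063
  0.01·ln(0.01/0.12) = -0.02485
D(P‖Q) = 1.4054 nats.

1.4054 nats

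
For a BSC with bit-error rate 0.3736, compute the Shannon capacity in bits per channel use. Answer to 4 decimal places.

Binary symmetric channel: C = 1 − h₂(ε) where h₂ is the binary entropy function.
h₂(0.3736) = −0.3736·log₂0.3736 − 0.6264·log₂0.6264 = 0.9534.
C = 1 − 0.9534 = 0.0466 bits per channel use.

0.0466 bits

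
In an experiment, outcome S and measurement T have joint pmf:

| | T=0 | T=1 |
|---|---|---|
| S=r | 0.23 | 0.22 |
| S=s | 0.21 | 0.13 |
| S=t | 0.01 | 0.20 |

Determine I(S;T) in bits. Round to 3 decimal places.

0.159 bits

Marginals: p(S) = (0.4500, 0.3400, 0.2100), p(T) = (0.4500, 0.5500).
I(S;T) = Σ p(x,y)·log₂[p(x,y)/(p(x)p(y))].
  (r,0): 0.23·log₂(1.1358) = 0.0423
  (r,1): 0.22·log₂(0.8889) = -0.0374
  (s,0): 0.21·log₂(1.3725) = 0.0959
  (s,1): 0.13·log₂(0.6952) = -0.0682
  (t,0): 0.01·log₂(0.1058) = -0.0324
  (t,1): 0.20·log₂(1.7316) = 0.1584
Sum = 0.159 bits.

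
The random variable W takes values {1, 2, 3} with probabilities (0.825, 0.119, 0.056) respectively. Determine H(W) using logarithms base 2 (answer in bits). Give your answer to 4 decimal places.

0.8273 bits

H(W) = −Σ p·log₂ p.
  −(0.825)·log₂(0.825) = 0.22897
  −(0.119)·log₂(0.119) = 0.36545
  −(0.056)·log₂(0.056) = 0.23287
Sum: 0.22897 + 0.36545 + 0.23287 = 0.8273 bits.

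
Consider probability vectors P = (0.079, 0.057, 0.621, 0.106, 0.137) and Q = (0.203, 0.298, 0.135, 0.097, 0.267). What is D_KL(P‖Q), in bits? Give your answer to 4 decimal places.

1.0053 bits

D(P‖Q) = Σ p·log₂(p/q).
  0.079·log₂(0.079/0.203) = -0.10756
  0.057·log₂(0.057/0.298) = -0.13602
  0.621·log₂(0.621/0.135) = 1.36721
  0.106·log₂(0.106/0.097) = 0.01357
  0.137·log₂(0.137/0.267) = -0.13188
D(P‖Q) = 1.0053 bits.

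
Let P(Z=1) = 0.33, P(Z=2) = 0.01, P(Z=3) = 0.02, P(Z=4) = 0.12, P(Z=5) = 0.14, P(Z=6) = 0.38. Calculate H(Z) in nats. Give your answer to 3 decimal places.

1.388 nats

H(Z) = −Σ p·ln p.
  −(0.33)·ln(0.33) = 0.3659
  −(0.01)·ln(0.01) = 0.0461
  −(0.02)·ln(0.02) = 0.0782
  −(0.12)·ln(0.12) = 0.2544
  −(0.14)·ln(0.14) = 0.2753
  −(0.38)·ln(0.38) = 0.3677
Sum: 0.3659 + 0.0461 + 0.0782 + 0.2544 + 0.2753 + 0.3677 = 1.388 nats.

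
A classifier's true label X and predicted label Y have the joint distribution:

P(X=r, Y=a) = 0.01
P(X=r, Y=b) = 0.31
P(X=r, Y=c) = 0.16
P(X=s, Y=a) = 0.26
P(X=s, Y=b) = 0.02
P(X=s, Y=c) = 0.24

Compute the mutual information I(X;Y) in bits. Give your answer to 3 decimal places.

Marginals: p(X) = (0.4800, 0.5200), p(Y) = (0.2700, 0.3300, 0.4000).
I(X;Y) = Σ p(x,y)·log₂[p(x,y)/(p(x)p(y))].
  (r,a): 0.01·log₂(0.0772) = -0.0370
  (r,b): 0.31·log₂(1.9571) = 0.3003
  (r,c): 0.16·log₂(0.8333) = -0.0421
  (s,a): 0.26·log₂(1.8519) = 0.2311
  (s,b): 0.02·log₂(0.1166) = -0.0620
  (s,c): 0.24·log₂(1.1538) = 0.0495
Sum = 0.440 bits.

0.440 bits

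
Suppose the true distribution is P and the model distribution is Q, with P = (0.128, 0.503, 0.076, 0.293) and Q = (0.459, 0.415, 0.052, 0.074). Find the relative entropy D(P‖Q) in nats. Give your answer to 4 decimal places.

D(P‖Q) = Σ p·ln(p/q).
  0.128·ln(0.128/0.459) = -0.16346
  0.503·ln(0.503/0.415) = 0.09673
  0.076·ln(0.076/0.052) = 0.02884
  0.293·ln(0.293/0.074) = 0.40320
D(P‖Q) = 0.3653 nats.

0.3653 nats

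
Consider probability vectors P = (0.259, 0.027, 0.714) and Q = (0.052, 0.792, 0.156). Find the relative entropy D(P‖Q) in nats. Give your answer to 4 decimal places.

D(P‖Q) = Σ p·ln(p/q).
  0.259·ln(0.259/0.052) = 0.41585
  0.027·ln(0.027/0.792) = -0.09123
  0.714·ln(0.714/0.156) = 1.08601
D(P‖Q) = 1.4106 nats.

1.4106 nats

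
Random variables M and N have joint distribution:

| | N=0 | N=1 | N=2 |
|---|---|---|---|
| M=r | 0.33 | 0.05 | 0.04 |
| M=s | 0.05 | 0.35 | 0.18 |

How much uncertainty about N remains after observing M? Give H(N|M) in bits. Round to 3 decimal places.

1.140 bits

Marginals: p(M) = (0.4200, 0.5800), p(N) = (0.3800, 0.4000, 0.2200).
H(N|M) = Σ p(M) · H(N|M=·).
  M=r: p=0.4200, H(N|M=r) = 0.9620
  M=s: p=0.5800, H(N|M=s) = 1.2684
Weighted sum = 1.140 bits.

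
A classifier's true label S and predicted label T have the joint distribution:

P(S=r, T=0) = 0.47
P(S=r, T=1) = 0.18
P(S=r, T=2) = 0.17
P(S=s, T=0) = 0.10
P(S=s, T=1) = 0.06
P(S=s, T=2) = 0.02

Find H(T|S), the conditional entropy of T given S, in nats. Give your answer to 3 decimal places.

0.971 nats

Chain rule: H(T|S) = H(S,T) − H(S).
Marginals: p(S) = (0.8200, 0.1800), p(T) = (0.5700, 0.2400, 0.1900).
H(S,T) = 1.4421 nats; H(S) = 0.4714 nats.
H(T|S) = 1.4421 − 0.4714 = 0.971 nats.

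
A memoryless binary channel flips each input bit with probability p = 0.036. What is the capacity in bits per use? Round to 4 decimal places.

Binary symmetric channel: C = 1 − h₂(ε) where h₂ is the binary entropy function.
h₂(0.036) = −0.036·log₂0.036 − 0.964·log₂0.964 = 0.2236.
C = 1 − 0.2236 = 0.7764 bits per channel use.

0.7764 bits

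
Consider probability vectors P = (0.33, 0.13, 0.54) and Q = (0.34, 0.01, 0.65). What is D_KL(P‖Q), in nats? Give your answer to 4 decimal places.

0.2235 nats

D(P‖Q) = Σ p·ln(p/q).
  0.33·ln(0.33/0.34) = -0.00985
  0.13·ln(0.13/0.01) = 0.33344
  0.54·ln(0.54/0.65) = -0.10012
D(P‖Q) = 0.2235 nats.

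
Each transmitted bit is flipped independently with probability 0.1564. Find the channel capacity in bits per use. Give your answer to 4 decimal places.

Binary symmetric channel: C = 1 − h₂(ε) where h₂ is the binary entropy function.
h₂(0.1564) = −0.1564·log₂0.1564 − 0.8436·log₂0.8436 = 0.6256.
C = 1 − 0.6256 = 0.3744 bits per channel use.

0.3744 bits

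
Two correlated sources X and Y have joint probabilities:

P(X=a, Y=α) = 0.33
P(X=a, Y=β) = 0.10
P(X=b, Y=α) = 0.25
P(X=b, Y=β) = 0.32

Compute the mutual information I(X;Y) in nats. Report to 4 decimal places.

Marginals: p(X) = (0.4300, 0.5700), p(Y) = (0.5800, 0.4200).
I(X;Y) = H(X) + H(Y) − H(X,Y).
H(X) = 0.6833, H(Y) = 0.6803, H(X,Y) = 1.3073.
I(X;Y) = 0.6833 + 0.6803 − 1.3073 = 0.0563 nats.

0.0563 nats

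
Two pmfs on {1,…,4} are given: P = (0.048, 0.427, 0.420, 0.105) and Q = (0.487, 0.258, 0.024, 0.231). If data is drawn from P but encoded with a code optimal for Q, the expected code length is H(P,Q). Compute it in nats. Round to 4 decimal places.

H(P,Q) = −Σ p·ln q.
  −0.048·ln(0.487) = 0.03454
  −0.427·ln(0.258) = 0.57850
  −0.420·ln(0.024) = 1.56647
  −0.105·ln(0.231) = 0.15386
H(P,Q) = 2.3334 nats.

2.3334 nats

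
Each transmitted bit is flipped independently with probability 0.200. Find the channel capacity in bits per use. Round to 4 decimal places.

Binary symmetric channel: C = 1 − h₂(ε) where h₂ is the binary entropy function.
h₂(0.200) = −0.200·log₂0.200 − 0.800·log₂0.800 = 0.7219.
C = 1 − 0.7219 = 0.2781 bits per channel use.

0.2781 bits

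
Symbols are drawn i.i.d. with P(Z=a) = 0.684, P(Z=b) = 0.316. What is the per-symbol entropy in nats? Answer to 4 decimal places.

H(Z) = −Σ p·ln p.
  −(0.684)·ln(0.684) = 0.25978
  −(0.316)·ln(0.316) = 0.36404
Sum: 0.25978 + 0.36404 = 0.6238 nats.

0.6238 nats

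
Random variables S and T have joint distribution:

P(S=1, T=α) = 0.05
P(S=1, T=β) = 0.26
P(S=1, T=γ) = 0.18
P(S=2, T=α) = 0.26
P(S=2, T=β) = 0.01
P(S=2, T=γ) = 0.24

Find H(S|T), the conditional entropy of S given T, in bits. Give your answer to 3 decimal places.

Chain rule: H(S|T) = H(S,T) − H(T).
Marginals: p(S) = (0.4900, 0.5100), p(T) = (0.3100, 0.2700, 0.4200).
H(S,T) = 2.2326 bits; H(T) = 1.5595 bits.
H(S|T) = 2.2326 − 1.5595 = 0.673 bits.

0.673 bits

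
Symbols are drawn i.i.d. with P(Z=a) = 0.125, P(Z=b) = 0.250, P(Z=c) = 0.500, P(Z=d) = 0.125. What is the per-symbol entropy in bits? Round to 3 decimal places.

1.750 bits

H(Z) = −Σ p·log₂ p.
  −(0.125)·log₂(0.125) = 0.3750
  −(0.250)·log₂(0.250) = 0.5000
  −(0.500)·log₂(0.500) = 0.5000
  −(0.125)·log₂(0.125) = 0.3750
Sum: 0.3750 + 0.5000 + 0.5000 + 0.3750 = 1.750 bits.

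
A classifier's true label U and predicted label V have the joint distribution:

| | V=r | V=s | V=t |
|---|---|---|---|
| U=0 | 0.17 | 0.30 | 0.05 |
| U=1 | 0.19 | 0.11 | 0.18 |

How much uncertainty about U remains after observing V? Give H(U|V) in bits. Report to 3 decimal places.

0.877 bits

Chain rule: H(U|V) = H(U,V) − H(V).
Marginals: p(U) = (0.5200, 0.4800), p(V) = (0.3600, 0.4100, 0.2300).
H(U,V) = 2.4226 bits; H(V) = 1.5457 bits.
H(U|V) = 2.4226 − 1.5457 = 0.877 bits.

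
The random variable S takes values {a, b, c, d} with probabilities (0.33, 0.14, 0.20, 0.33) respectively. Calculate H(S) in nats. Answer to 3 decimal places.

H(S) = −Σ p·ln p.
  −(0.33)·ln(0.33) = 0.3659
  −(0.14)·ln(0.14) = 0.2753
  −(0.20)·ln(0.20) = 0.3219
  −(0.33)·ln(0.33) = 0.3659
Sum: 0.3659 + 0.2753 + 0.3219 + 0.3659 = 1.329 nats.

1.329 nats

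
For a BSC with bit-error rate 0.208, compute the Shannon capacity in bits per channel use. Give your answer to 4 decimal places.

0.2624 bits

Binary symmetric channel: C = 1 − h₂(ε) where h₂ is the binary entropy function.
h₂(0.208) = −0.208·log₂0.208 − 0.792·log₂0.792 = 0.7376.
C = 1 − 0.7376 = 0.2624 bits per channel use.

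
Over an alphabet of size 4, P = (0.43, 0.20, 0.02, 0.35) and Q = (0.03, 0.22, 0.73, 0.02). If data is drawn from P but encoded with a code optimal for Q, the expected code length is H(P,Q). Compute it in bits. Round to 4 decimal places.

H(P,Q) = −Σ p·log₂ q.
  −0.43·log₂(0.03) = 2.17532
  −0.20·log₂(0.22) = 0.43688
  −0.02·log₂(0.73) = 0.00908
  −0.35·log₂(0.02) = 1.97535
H(P,Q) = 4.5966 bits.

4.5966 bits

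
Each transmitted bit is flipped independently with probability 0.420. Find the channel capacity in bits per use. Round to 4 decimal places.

Binary symmetric channel: C = 1 − h₂(ε) where h₂ is the binary entropy function.
h₂(0.420) = −0.420·log₂0.420 − 0.580·log₂0.580 = 0.9815.
C = 1 − 0.9815 = 0.0185 bits per channel use.

0.0185 bits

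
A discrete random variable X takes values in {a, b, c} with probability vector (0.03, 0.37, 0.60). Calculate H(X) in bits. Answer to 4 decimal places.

H(X) = −Σ p·log₂ p.
  −(0.03)·log₂(0.03) = 0.15177
  −(0.37)·log₂(0.37) = 0.53073
  −(0.60)·log₂(0.60) = 0.44218
Sum: 0.15177 + 0.53073 + 0.44218 = 1.1247 bits.

1.1247 bits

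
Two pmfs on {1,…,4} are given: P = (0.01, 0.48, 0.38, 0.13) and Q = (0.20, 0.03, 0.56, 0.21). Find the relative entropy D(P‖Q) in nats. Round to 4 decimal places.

D(P‖Q) = Σ p·ln(p/q).
  0.01·ln(0.01/0.20) = -0.02996
  0.48·ln(0.48/0.03) = 1.33084
  0.38·ln(0.38/0.56) = -0.14735
  0.13·ln(0.13/0.21) = -0.06234
D(P‖Q) = 1.0912 nats.

1.0912 nats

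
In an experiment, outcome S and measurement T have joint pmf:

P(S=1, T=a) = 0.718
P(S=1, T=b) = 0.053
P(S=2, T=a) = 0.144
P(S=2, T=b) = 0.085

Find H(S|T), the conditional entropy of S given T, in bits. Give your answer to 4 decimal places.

0.6937 bits

Marginals: p(S) = (0.7710, 0.2290), p(T) = (0.8620, 0.1380).
H(S|T) = Σ p(T) · H(S|T=·).
  T=a: p=0.8620, H(S|T=a) = 0.6509
  T=b: p=0.1380, H(S|T=b) = 0.9609
Weighted sum = 0.6937 bits.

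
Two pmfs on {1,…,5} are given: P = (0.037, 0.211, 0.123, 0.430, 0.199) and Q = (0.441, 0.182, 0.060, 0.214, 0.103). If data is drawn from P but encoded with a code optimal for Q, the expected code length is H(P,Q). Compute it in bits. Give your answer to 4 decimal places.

H(P,Q) = −Σ p·log₂ q.
  −0.037·log₂(0.441) = 0.04370
  −0.211·log₂(0.182) = 0.51864
  −0.123·log₂(0.060) = 0.49924
  −0.430·log₂(0.214) = 0.95646
  −0.199·log₂(0.103) = 0.65258
H(P,Q) = 2.6706 bits.

2.6706 bits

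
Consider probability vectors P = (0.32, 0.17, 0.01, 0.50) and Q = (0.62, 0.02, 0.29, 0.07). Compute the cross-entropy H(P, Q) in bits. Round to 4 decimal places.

H(P,Q) = −Σ p·log₂ q.
  −0.32·log₂(0.62) = 0.22069
  −0.17·log₂(0.02) = 0.95946
  −0.01·log₂(0.29) = 0.01786
  −0.50·log₂(0.07) = 1.91825
H(P,Q) = 3.1163 bits.

3.1163 bits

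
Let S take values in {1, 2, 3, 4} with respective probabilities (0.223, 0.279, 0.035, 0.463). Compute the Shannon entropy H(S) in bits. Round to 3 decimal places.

H(S) = −Σ p·log₂ p.
  −(0.223)·log₂(0.223) = 0.4828
  −(0.279)·log₂(0.279) = 0.5138
  −(0.035)·log₂(0.035) = 0.1693
  −(0.463)·log₂(0.463) = 0.5144
Sum: 0.4828 + 0.5138 + 0.1693 + 0.5144 = 1.680 bits.

1.680 bits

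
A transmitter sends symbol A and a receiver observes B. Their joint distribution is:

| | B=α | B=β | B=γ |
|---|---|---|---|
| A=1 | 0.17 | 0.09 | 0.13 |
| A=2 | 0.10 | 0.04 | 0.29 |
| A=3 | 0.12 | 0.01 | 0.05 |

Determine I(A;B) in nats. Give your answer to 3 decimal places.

Marginals: p(A) = (0.3900, 0.4300, 0.1800), p(B) = (0.3900, 0.1400, 0.4700).
I(A;B) = H(A) + H(B) − H(A,B).
H(A) = 1.0388, H(B) = 0.9973, H(A,B) = 1.9514.
I(A;B) = 1.0388 + 0.9973 − 1.9514 = 0.085 nats.

0.085 nats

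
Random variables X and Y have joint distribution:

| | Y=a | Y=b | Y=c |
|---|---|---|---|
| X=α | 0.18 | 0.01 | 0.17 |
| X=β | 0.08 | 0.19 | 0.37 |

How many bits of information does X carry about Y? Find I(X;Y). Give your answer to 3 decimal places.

Marginals: p(X) = (0.3600, 0.6400), p(Y) = (0.2600, 0.2000, 0.5400).
I(X;Y) = Σ p(x,y)·log₂[p(x,y)/(p(x)p(y))].
  (α,a): 0.18·log₂(1.9231) = 0.1698
  (α,b): 0.01·log₂(0.1389) = -0.0285
  (α,c): 0.17·log₂(0.8745) = -0.0329
  (β,a): 0.08·log₂(0.4808) = -0.0845
  (β,b): 0.19·log₂(1.4844) = 0.1083
  (β,c): 0.37·log₂(1.0706) = 0.0364
Sum = 0.169 bits.

0.169 bits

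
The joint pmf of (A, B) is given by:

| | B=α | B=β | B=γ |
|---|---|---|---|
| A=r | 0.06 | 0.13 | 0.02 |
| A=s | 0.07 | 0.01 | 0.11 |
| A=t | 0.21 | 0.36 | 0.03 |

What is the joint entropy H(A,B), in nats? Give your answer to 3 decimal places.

1.788 nats

H(A,B) = −Σ p(x,y)·ln p(x,y) over all 9 cells.
  cell (r,α): −0.06·ln0.06 = 0.1688
  cell (r,β): −0.13·ln0.13 = 0.2652
  cell (r,γ): −0.02·ln0.02 = 0.0782
  cell (s,α): −0.07·ln0.07 = 0.1861
  cell (s,β): −0.01·ln0.01 = 0.0461
  cell (s,γ): −0.11·ln0.11 = 0.2428
  cell (t,α): −0.21·ln0.21 = 0.3277
  cell (t,β): −0.36·ln0.36 = 0.3678
  cell (t,γ): −0.03·ln0.03 = 0.1052
Sum = 1.788 nats.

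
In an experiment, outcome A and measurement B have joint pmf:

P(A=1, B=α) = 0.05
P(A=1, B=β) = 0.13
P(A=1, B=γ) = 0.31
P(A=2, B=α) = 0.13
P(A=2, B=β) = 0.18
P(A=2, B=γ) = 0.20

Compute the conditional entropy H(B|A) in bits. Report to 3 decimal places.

Chain rule: H(B|A) = H(A,B) − H(A).
Marginals: p(A) = (0.4900, 0.5100), p(B) = (0.1800, 0.3100, 0.5100).
H(A,B) = 2.4149 bits; H(A) = 0.9997 bits.
H(B|A) = 2.4149 − 0.9997 = 1.415 bits.

1.415 bits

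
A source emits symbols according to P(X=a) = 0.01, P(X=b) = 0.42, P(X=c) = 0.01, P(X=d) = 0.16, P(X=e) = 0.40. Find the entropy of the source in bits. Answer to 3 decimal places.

1.610 bits

H(X) = −Σ p·log₂ p.
  −(0.01)·log₂(0.01) = 0.0664
  −(0.42)·log₂(0.42) = 0.5256
  −(0.01)·log₂(0.01) = 0.0664
  −(0.16)·log₂(0.16) = 0.4230
  −(0.40)·log₂(0.40) = 0.5288
Sum: 0.0664 + 0.5256 + 0.0664 + 0.4230 + 0.5288 = 1.610 bits.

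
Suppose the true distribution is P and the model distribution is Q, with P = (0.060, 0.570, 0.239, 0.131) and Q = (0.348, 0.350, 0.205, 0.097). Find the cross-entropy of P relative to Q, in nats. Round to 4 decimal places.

H(P,Q) = −Σ p·ln q.
  −0.060·ln(0.348) = 0.06333
  −0.570·ln(0.350) = 0.59840
  −0.239·ln(0.205) = 0.37875
  −0.131·ln(0.097) = 0.30563
H(P,Q) = 1.3461 nats.

1.3461 nats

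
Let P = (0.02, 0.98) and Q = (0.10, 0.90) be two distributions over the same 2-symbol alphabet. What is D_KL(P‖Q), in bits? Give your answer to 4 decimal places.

0.0740 bits

D(P‖Q) = Σ p·log₂(p/q).
  0.02·log₂(0.02/0.10) = -0.04644
  0.98·log₂(0.98/0.90) = 0.12040
D(P‖Q) = 0.0740 bits.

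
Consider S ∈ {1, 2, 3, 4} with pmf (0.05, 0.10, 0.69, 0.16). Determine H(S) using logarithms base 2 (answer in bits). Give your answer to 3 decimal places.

H(S) = −Σ p·log₂ p.
  −(0.05)·log₂(0.05) = 0.2161
  −(0.10)·log₂(0.10) = 0.3322
  −(0.69)·log₂(0.69) = 0.3694
  −(0.16)·log₂(0.16) = 0.4230
Sum: 0.2161 + 0.3322 + 0.3694 + 0.4230 = 1.341 bits.

1.341 bits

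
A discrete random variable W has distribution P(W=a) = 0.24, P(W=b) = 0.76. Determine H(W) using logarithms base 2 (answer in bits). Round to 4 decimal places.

0.7950 bits

H(W) = −Σ p·log₂ p.
  −(0.24)·log₂(0.24) = 0.49413
  −(0.76)·log₂(0.76) = 0.30091
Sum: 0.49413 + 0.30091 = 0.7950 bits.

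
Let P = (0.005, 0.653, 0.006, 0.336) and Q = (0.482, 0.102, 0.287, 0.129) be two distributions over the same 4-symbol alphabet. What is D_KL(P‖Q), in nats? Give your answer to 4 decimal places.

D(P‖Q) = Σ p·ln(p/q).
  0.005·ln(0.005/0.482) = -0.02284
  0.653·ln(0.653/0.102) = 1.21236
  0.006·ln(0.006/0.287) = -0.02321
  0.336·ln(0.336/0.129) = 0.32165
D(P‖Q) = 1.4880 nats.

1.4880 nats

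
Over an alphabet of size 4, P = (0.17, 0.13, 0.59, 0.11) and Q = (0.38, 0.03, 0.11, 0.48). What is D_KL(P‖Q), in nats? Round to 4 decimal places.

D(P‖Q) = Σ p·ln(p/q).
  0.17·ln(0.17/0.38) = -0.13674
  0.13·ln(0.13/0.03) = 0.19062
  0.59·ln(0.59/0.11) = 0.99099
  0.11·ln(0.11/0.48) = -0.16206
D(P‖Q) = 0.8828 nats.

0.8828 nats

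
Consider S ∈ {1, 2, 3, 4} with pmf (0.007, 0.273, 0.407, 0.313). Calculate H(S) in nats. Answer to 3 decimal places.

1.119 nats

H(S) = −Σ p·ln p.
  −(0.007)·ln(0.007) = 0.0347
  −(0.273)·ln(0.273) = 0.3544
  −(0.407)·ln(0.407) = 0.3659
  −(0.313)·ln(0.313) = 0.3636
Sum: 0.0347 + 0.3544 + 0.3659 + 0.3636 = 1.119 nats.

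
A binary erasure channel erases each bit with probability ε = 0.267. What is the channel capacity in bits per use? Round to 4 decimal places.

Binary erasure channel: capacity C = 1 − ε.
C = 1 − 0.267 = 0.7330 bits per channel use.

0.7330 bits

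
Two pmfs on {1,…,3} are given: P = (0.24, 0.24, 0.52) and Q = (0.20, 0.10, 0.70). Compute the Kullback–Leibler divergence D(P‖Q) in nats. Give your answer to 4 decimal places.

D(P‖Q) = Σ p·ln(p/q).
  0.24·ln(0.24/0.20) = 0.04376
  0.24·ln(0.24/0.10) = 0.21011
  0.52·ln(0.52/0.70) = -0.15457
D(P‖Q) = 0.0993 nats.

0.0993 nats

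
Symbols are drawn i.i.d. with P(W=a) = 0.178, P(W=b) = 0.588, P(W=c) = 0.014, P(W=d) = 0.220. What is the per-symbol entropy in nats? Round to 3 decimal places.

1.012 nats

H(W) = −Σ p·ln p.
  −(0.178)·ln(0.178) = 0.3072
  −(0.588)·ln(0.588) = 0.3122
  −(0.014)·ln(0.014) = 0.0598
  −(0.220)·ln(0.220) = 0.3331
Sum: 0.3072 + 0.3122 + 0.0598 + 0.3331 = 1.012 nats.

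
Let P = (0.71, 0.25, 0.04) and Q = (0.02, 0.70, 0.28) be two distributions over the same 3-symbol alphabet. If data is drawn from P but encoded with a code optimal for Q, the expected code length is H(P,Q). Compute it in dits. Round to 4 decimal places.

1.2671 dits

H(P,Q) = −Σ p·log₁₀ q.
  −0.71·log₁₀(0.02) = 1.20627
  −0.25·log₁₀(0.70) = 0.03873
  −0.04·log₁₀(0.28) = 0.02211
H(P,Q) = 1.2671 dits.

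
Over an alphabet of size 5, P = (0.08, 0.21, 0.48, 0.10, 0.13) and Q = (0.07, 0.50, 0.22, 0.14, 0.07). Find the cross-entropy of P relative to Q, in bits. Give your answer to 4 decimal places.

2.3478 bits

H(P,Q) = −Σ p·log₂ q.
  −0.08·log₂(0.07) = 0.30692
  −0.21·log₂(0.50) = 0.21000
  −0.48·log₂(0.22) = 1.04852
  −0.10·log₂(0.14) = 0.28365
  −0.13·log₂(0.07) = 0.49875
H(P,Q) = 2.3478 bits.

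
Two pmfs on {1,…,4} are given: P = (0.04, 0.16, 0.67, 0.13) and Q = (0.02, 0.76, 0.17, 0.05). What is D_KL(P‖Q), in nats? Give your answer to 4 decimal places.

0.8215 nats

D(P‖Q) = Σ p·ln(p/q).
  0.04·ln(0.04/0.02) = 0.02773
  0.16·ln(0.16/0.76) = -0.24930
  0.67·ln(0.67/0.17) = 0.91889
  0.13·ln(0.13/0.05) = 0.12422
D(P‖Q) = 0.8215 nats.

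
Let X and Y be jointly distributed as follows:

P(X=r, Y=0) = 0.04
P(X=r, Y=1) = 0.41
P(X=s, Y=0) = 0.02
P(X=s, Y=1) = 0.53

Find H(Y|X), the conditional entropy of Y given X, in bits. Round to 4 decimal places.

Marginals: p(X) = (0.4500, 0.5500), p(Y) = (0.0600, 0.9400).
H(Y|X) = Σ p(X) · H(Y|X=·).
  X=r: p=0.4500, H(Y|X=r) = 0.4328
  X=s: p=0.5500, H(Y|X=s) = 0.2254
Weighted sum = 0.3187 bits.

0.3187 bits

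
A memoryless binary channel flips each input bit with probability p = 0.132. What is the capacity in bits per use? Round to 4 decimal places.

Binary symmetric channel: C = 1 − h₂(ε) where h₂ is the binary entropy function.
h₂(0.132) = −0.132·log₂0.132 − 0.868·log₂0.868 = 0.5629.
C = 1 − 0.5629 = 0.4371 bits per channel use.

0.4371 bits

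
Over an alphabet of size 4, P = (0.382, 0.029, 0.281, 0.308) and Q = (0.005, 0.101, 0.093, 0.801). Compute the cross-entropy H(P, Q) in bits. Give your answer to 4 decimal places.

H(P,Q) = −Σ p·log₂ q.
  −0.382·log₂(0.005) = 2.91995
  −0.029·log₂(0.101) = 0.09592
  −0.281·log₂(0.093) = 0.96288
  −0.308·log₂(0.801) = 0.09860
H(P,Q) = 4.0774 bits.

4.0774 bits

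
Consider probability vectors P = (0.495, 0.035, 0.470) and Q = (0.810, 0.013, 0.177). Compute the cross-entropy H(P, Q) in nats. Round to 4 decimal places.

1.0702 nats

H(P,Q) = −Σ p·ln q.
  −0.495·ln(0.810) = 0.10431
  −0.035·ln(0.013) = 0.15200
  −0.470·ln(0.177) = 0.81385
H(P,Q) = 1.0702 nats.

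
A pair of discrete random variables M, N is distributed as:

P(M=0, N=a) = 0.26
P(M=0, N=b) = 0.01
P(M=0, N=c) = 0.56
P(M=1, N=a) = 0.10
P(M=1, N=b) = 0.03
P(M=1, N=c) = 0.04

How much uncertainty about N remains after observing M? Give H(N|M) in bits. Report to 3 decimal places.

Chain rule: H(N|M) = H(M,N) − H(M).
Marginals: p(M) = (0.8300, 0.1700), p(N) = (0.3600, 0.0400, 0.6000).
H(M,N) = 1.7099 bits; H(M) = 0.6577 bits.
H(N|M) = 1.7099 − 0.6577 = 1.052 bits.

1.052 bits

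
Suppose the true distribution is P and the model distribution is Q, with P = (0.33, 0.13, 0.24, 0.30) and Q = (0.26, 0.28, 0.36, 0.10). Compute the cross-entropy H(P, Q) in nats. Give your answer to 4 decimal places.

1.5460 nats

H(P,Q) = −Σ p·ln q.
  −0.33·ln(0.26) = 0.44453
  −0.13·ln(0.28) = 0.16549
  −0.24·ln(0.36) = 0.24520
  −0.30·ln(0.10) = 0.69078
H(P,Q) = 1.5460 nats.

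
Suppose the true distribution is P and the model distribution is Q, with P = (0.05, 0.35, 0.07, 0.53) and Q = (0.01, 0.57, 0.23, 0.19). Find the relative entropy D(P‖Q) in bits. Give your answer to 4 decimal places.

0.5341 bits

D(P‖Q) = Σ p·log₂(p/q).
  0.05·log₂(0.05/0.01) = 0.11610
  0.35·log₂(0.35/0.57) = -0.24626
  0.07·log₂(0.07/0.23) = -0.12013
  0.53·log₂(0.53/0.19) = 0.78440
D(P‖Q) = 0.5341 bits.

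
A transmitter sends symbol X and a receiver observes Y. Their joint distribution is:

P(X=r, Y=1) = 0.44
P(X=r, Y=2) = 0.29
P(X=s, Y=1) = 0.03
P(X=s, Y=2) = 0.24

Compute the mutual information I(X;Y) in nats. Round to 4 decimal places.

Marginals: p(X) = (0.7300, 0.2700), p(Y) = (0.4700, 0.5300).
I(X;Y) = H(X) + H(Y) − H(X,Y).
H(X) = 0.5833, H(Y) = 0.6913, H(X,Y) = 1.1679.
I(X;Y) = 0.5833 + 0.6913 − 1.1679 = 0.1067 nats.

0.1067 nats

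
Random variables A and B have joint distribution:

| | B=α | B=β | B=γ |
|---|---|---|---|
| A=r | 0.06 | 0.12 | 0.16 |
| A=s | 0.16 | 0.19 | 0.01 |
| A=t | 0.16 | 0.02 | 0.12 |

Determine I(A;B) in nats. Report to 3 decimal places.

0.191 nats

Marginals: p(A) = (0.3400, 0.3600, 0.3000), p(B) = (0.3800, 0.3300, 0.2900).
I(A;B) = Σ p(x,y)·ln[p(x,y)/(p(x)p(y))].
  (r,α): 0.06·ln(0.4644) = -0.0460
  (r,β): 0.12·ln(1.0695) = 0.0081
  (r,γ): 0.16·ln(1.6227) = 0.0775
  (s,α): 0.16·ln(1.1696) = 0.0251
  (s,β): 0.19·ln(1.5993) = 0.0892
  (s,γ): 0.01·ln(0.0958) = -0.0235
  (t,α): 0.16·ln(1.4035) = 0.0542
  (t,β): 0.02·ln(0.2020) = -0.0320
  (t,γ): 0.12·ln(1.3793) = 0.0386
Sum = 0.191 nats.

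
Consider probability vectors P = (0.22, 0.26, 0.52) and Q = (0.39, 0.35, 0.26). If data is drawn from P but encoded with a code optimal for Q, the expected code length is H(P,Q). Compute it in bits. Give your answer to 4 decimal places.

1.7032 bits

H(P,Q) = −Σ p·log₂ q.
  −0.22·log₂(0.39) = 0.29886
  −0.26·log₂(0.35) = 0.39379
  −0.52·log₂(0.26) = 1.01058
H(P,Q) = 1.7032 bits.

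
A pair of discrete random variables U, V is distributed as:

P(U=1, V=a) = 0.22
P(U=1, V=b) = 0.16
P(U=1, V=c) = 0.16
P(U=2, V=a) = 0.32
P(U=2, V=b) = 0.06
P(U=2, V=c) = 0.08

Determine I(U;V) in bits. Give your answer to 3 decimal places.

Marginals: p(U) = (0.5400, 0.4600), p(V) = (0.5400, 0.2200, 0.2400).
I(U;V) = Σ p(x,y)·log₂[p(x,y)/(p(x)p(y))].
  (1,a): 0.22·log₂(0.7545) = -0.0894
  (1,b): 0.16·log₂(1.3468) = 0.0687
  (1,c): 0.16·log₂(1.2346) = 0.0486
  (2,a): 0.32·log₂(1.2882) = 0.1169
  (2,b): 0.06·log₂(0.5929) = -0.0453
  (2,c): 0.08·log₂(0.7246) = -0.0372
Sum = 0.062 bits.

0.062 bits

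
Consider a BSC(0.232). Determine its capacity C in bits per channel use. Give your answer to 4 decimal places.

0.2185 bits

Binary symmetric channel: C = 1 − h₂(ε) where h₂ is the binary entropy function.
h₂(0.232) = −0.232·log₂0.232 − 0.768·log₂0.768 = 0.7815.
C = 1 − 0.7815 = 0.2185 bits per channel use.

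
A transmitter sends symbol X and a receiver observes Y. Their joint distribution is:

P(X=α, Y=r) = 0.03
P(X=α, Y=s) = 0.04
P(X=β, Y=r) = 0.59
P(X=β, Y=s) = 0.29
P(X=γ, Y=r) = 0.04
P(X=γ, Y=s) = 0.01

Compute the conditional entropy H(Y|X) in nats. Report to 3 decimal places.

0.631 nats

Marginals: p(X) = (0.0700, 0.8800, 0.0500), p(Y) = (0.6600, 0.3400).
H(Y|X) = Σ p(X) · H(Y|X=·).
  X=α: p=0.0700, H(Y|X=α) = 0.6829
  X=β: p=0.8800, H(Y|X=β) = 0.6339
  X=γ: p=0.0500, H(Y|X=γ) = 0.5004
Weighted sum = 0.631 nats.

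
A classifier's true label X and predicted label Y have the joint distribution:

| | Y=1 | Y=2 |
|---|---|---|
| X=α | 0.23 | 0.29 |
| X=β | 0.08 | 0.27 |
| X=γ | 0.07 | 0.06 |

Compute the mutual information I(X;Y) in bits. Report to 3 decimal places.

0.042 bits

Marginals: p(X) = (0.5200, 0.3500, 0.1300), p(Y) = (0.3800, 0.6200).
I(X;Y) = Σ p(x,y)·log₂[p(x,y)/(p(x)p(y))].
  (α,1): 0.23·log₂(1.1640) = 0.0504
  (α,2): 0.29·log₂(0.8995) = -0.0443
  (β,1): 0.08·log₂(0.6015) = -0.0587
  (β,2): 0.27·log₂(1.2442) = 0.0851
  (γ,1): 0.07·log₂(1.4170) = 0.0352
  (γ,2): 0.06·log₂(0.7444) = -0.0255
Sum = 0.042 bits.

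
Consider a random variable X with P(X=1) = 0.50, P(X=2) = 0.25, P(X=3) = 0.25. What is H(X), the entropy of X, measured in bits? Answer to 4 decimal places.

1.5000 bits

H(X) = −Σ p·log₂ p.
  −(0.50)·log₂(0.50) = 0.50000
  −(0.25)·log₂(0.25) = 0.50000
  −(0.25)·log₂(0.25) = 0.50000
Sum: 0.50000 + 0.50000 + 0.50000 = 1.5000 bits.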